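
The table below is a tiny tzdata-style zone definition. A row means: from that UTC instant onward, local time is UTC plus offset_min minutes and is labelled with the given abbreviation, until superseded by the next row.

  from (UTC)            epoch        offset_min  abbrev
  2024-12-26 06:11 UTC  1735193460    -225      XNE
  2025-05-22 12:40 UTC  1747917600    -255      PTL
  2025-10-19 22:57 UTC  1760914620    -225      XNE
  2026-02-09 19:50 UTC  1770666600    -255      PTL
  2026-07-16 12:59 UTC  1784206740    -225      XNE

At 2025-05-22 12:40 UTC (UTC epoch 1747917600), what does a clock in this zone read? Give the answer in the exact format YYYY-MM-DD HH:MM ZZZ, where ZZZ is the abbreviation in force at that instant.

2025-05-22 08:25 PTL

Query: 2025-05-22 12:40 UTC
Rule 2/5 (PTL, -04:15): 2025-05-22 12:40 UTC ≤ query < 2025-10-19 22:57 UTC
12·60 + 40 - 255 = 505 min
505 = 0·1440 + 505; 505 = 8·60 + 25 → 08:25, same day
→ 2025-05-22 08:25 PTL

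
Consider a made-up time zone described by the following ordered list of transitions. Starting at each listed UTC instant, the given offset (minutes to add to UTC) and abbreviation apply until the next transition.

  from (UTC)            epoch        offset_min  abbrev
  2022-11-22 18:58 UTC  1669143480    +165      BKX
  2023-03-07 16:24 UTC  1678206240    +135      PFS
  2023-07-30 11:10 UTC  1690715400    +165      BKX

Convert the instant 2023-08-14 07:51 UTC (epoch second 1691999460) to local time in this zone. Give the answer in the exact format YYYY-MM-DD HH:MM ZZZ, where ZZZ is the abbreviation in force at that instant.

2023-08-14 10:36 BKX

Query: 2023-08-14 07:51 UTC
Rule 3/3 (BKX, +02:45): 2023-07-30 11:10 UTC ≤ query < +∞
7·60 + 51 + 165 = 636 min
636 = 0·1440 + 636; 636 = 10·60 + 36 → 10:36, same day
→ 2023-08-14 10:36 BKX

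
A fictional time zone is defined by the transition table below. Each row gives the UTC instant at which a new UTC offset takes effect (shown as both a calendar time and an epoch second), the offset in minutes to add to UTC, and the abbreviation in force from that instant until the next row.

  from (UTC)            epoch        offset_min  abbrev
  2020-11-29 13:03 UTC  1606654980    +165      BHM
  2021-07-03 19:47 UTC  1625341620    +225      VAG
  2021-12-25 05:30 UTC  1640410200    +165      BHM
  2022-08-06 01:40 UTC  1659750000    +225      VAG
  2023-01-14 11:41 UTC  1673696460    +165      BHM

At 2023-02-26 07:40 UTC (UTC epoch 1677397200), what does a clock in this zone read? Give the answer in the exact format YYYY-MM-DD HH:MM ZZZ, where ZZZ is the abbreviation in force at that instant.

Query: 2023-02-26 07:40 UTC
Rule 5/5 (BHM, +02:45): 2023-01-14 11:41 UTC ≤ query < +∞
7·60 + 40 + 165 = 625 min
625 = 0·1440 + 625; 625 = 10·60 + 25 → 10:25, same day
→ 2023-02-26 10:25 BHM

2023-02-26 10:25 BHM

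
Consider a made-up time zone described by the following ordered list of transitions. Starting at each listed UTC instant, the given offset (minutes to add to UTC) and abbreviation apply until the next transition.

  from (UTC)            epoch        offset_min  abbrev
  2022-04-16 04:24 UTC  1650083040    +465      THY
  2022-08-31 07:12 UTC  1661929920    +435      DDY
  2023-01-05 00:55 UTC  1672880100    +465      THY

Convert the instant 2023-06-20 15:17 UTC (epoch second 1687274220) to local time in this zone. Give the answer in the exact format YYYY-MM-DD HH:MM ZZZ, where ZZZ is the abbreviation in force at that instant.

2023-06-20 23:02 THY

Query: 2023-06-20 15:17 UTC
Rule 3/3 (THY, +07:45): 2023-01-05 00:55 UTC ≤ query < +∞
15·60 + 17 + 465 = 1382 min
1382 = 0·1440 + 1382; 1382 = 23·60 + 2 → 23:02, same day
→ 2023-06-20 23:02 THY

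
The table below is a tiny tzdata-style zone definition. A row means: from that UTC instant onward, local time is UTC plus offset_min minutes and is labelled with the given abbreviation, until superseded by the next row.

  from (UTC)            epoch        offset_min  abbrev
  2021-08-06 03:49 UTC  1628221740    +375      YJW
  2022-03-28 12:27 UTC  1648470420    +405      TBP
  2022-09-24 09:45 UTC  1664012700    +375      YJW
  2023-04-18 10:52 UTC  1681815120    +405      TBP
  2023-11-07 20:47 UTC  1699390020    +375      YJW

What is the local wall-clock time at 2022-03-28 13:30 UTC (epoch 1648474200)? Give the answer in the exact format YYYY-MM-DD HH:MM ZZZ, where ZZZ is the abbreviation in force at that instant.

2022-03-28 20:15 TBP

Query: 2022-03-28 13:30 UTC
Rule 2/5 (TBP, +06:45): 2022-03-28 12:27 UTC ≤ query < 2022-09-24 09:45 UTC
13·60 + 30 + 405 = 1215 min
1215 = 0·1440 + 1215; 1215 = 20·60 + 15 → 20:15, same day
→ 2022-03-28 20:15 TBP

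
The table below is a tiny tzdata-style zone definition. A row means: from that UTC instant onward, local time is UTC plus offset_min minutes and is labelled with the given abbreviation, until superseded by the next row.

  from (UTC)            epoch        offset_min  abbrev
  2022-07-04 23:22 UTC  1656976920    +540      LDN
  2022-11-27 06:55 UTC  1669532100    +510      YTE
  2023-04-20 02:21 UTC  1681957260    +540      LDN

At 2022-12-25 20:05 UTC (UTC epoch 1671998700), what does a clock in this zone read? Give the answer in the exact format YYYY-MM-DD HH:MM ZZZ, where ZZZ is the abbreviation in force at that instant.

2022-12-26 04:35 YTE

Query: 2022-12-25 20:05 UTC
Rule 2/3 (YTE, +08:30): 2022-11-27 06:55 UTC ≤ query < 2023-04-20 02:21 UTC
20·60 + 5 + 510 = 1715 min
1715 = 1·1440 + 275; 275 = 4·60 + 35 → 04:35, 2022-12-25 + 1 day = 2022-12-26
→ 2022-12-26 04:35 YTE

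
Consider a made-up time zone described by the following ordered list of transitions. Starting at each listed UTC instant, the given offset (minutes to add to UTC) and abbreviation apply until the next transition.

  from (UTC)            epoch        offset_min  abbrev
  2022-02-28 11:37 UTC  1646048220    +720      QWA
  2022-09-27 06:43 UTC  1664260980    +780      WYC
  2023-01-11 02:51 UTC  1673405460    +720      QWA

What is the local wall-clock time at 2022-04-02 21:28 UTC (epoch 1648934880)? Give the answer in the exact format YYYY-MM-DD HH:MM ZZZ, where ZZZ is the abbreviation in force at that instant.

2022-04-03 09:28 QWA

Query: 2022-04-02 21:28 UTC
Rule 1/3 (QWA, +12:00): 2022-02-28 11:37 UTC ≤ query < 2022-09-27 06:43 UTC
21·60 + 28 + 720 = 2008 min
2008 = 1·1440 + 568; 568 = 9·60 + 28 → 09:28, 2022-04-02 + 1 day = 2022-04-03
→ 2022-04-03 09:28 QWA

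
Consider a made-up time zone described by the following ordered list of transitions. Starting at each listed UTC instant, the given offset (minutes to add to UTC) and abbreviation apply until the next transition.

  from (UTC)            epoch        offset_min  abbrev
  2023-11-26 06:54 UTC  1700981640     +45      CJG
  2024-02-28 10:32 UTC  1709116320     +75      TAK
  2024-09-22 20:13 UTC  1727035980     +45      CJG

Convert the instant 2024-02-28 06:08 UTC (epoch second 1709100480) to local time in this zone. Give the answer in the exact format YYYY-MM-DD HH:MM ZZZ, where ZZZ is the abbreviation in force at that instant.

2024-02-28 06:53 CJG

Query: 2024-02-28 06:08 UTC
Rule 1/3 (CJG, +00:45): 2023-11-26 06:54 UTC ≤ query < 2024-02-28 10:32 UTC
6·60 + 8 + 45 = 413 min
413 = 0·1440 + 413; 413 = 6·60 + 53 → 06:53, same day
→ 2024-02-28 06:53 CJG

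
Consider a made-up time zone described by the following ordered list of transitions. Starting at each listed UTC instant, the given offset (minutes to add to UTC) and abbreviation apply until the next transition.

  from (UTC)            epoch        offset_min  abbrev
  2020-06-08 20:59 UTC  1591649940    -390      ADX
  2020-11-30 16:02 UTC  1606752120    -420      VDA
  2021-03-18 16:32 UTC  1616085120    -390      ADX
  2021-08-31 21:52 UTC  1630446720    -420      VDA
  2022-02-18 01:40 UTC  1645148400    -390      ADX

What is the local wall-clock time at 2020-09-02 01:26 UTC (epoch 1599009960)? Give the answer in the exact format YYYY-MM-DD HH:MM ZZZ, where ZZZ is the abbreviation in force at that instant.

Query: 2020-09-02 01:26 UTC
Rule 1/5 (ADX, -06:30): 2020-06-08 20:59 UTC ≤ query < 2020-11-30 16:02 UTC
1·60 + 26 - 390 = -304 min
-304 = -1·1440 + 1136; 1136 = 18·60 + 56 → 18:56, 2020-09-02 - 1 day = 2020-09-01
→ 2020-09-01 18:56 ADX

2020-09-01 18:56 ADX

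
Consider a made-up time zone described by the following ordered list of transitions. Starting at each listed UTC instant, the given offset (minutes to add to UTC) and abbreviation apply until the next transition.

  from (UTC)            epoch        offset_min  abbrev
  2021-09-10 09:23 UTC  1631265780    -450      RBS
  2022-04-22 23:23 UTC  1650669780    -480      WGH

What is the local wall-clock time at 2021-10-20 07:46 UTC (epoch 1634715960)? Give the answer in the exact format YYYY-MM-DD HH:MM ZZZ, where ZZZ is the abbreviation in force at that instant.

Query: 2021-10-20 07:46 UTC
Rule 1/2 (RBS, -07:30): 2021-09-10 09:23 UTC ≤ query < 2022-04-22 23:23 UTC
7·60 + 46 - 450 = 16 min
16 = 0·1440 + 16; 16 = 0·60 + 16 → 00:16, same day
→ 2021-10-20 00:16 RBS

2021-10-20 00:16 RBS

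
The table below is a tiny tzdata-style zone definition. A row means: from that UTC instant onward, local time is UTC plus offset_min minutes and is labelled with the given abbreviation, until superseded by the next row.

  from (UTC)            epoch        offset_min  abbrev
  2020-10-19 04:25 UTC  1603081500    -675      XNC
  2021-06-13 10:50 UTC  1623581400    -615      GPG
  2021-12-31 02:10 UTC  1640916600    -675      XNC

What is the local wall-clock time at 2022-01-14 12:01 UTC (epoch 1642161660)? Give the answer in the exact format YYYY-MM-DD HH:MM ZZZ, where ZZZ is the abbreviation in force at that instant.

2022-01-14 00:46 XNC

Query: 2022-01-14 12:01 UTC
Rule 3/3 (XNC, -11:15): 2021-12-31 02:10 UTC ≤ query < +∞
12·60 + 1 - 675 = 46 min
46 = 0·1440 + 46; 46 = 0·60 + 46 → 00:46, same day
→ 2022-01-14 00:46 XNC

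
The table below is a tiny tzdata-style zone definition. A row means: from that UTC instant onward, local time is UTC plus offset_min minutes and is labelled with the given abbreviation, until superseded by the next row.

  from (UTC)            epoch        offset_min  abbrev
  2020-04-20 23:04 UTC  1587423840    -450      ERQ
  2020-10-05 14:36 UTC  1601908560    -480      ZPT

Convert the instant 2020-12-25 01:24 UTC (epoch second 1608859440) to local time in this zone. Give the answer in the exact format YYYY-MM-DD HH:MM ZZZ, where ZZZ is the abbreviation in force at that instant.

Query: 2020-12-25 01:24 UTC
Rule 2/2 (ZPT, -08:00): 2020-10-05 14:36 UTC ≤ query < +∞
1·60 + 24 - 480 = -396 min
-396 = -1·1440 + 1044; 1044 = 17·60 + 24 → 17:24, 2020-12-25 - 1 day = 2020-12-24
→ 2020-12-24 17:24 ZPT

2020-12-24 17:24 ZPT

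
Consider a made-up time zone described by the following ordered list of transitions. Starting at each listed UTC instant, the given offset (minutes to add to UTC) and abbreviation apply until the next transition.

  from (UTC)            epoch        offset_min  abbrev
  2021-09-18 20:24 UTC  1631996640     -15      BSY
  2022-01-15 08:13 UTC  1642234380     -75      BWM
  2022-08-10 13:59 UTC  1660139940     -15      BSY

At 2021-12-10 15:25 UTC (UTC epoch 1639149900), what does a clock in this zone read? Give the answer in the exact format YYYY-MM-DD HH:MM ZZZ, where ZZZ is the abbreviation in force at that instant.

2021-12-10 15:10 BSY

Query: 2021-12-10 15:25 UTC
Rule 1/3 (BSY, -00:15): 2021-09-18 20:24 UTC ≤ query < 2022-01-15 08:13 UTC
15·60 + 25 - 15 = 910 min
910 = 0·1440 + 910; 910 = 15·60 + 10 → 15:10, same day
→ 2021-12-10 15:10 BSY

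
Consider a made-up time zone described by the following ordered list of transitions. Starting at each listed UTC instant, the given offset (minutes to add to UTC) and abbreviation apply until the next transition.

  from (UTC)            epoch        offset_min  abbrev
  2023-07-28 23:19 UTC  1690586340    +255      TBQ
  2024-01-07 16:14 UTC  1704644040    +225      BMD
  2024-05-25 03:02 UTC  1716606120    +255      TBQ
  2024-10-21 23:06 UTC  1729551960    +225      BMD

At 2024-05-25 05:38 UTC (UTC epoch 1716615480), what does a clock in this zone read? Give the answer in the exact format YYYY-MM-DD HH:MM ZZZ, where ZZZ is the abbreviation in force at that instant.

Query: 2024-05-25 05:38 UTC
Rule 3/4 (TBQ, +04:15): 2024-05-25 03:02 UTC ≤ query < 2024-10-21 23:06 UTC
5·60 + 38 + 255 = 593 min
593 = 0·1440 + 593; 593 = 9·60 + 53 → 09:53, same day
→ 2024-05-25 09:53 TBQ

2024-05-25 09:53 TBQ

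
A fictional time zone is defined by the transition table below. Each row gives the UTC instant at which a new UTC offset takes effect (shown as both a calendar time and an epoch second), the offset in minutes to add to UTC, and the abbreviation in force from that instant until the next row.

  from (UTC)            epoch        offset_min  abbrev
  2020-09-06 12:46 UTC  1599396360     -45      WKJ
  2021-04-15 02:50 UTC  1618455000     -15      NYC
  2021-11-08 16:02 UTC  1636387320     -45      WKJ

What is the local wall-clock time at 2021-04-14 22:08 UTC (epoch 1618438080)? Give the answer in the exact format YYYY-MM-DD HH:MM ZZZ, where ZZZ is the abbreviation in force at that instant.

2021-04-14 21:23 WKJ

Query: 2021-04-14 22:08 UTC
Rule 1/3 (WKJ, -00:45): 2020-09-06 12:46 UTC ≤ query < 2021-04-15 02:50 UTC
22·60 + 8 - 45 = 1283 min
1283 = 0·1440 + 1283; 1283 = 21·60 + 23 → 21:23, same day
→ 2021-04-14 21:23 WKJ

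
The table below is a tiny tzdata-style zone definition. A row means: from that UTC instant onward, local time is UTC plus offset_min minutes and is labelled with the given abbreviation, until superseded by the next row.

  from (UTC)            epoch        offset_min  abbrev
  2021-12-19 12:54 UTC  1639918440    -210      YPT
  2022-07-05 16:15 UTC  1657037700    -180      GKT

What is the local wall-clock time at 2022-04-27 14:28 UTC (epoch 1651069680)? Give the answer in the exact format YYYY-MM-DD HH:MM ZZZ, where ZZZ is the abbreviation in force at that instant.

2022-04-27 10:58 YPT

Query: 2022-04-27 14:28 UTC
Rule 1/2 (YPT, -03:30): 2021-12-19 12:54 UTC ≤ query < 2022-07-05 16:15 UTC
14·60 + 28 - 210 = 658 min
658 = 0·1440 + 658; 658 = 10·60 + 58 → 10:58, same day
→ 2022-04-27 10:58 YPT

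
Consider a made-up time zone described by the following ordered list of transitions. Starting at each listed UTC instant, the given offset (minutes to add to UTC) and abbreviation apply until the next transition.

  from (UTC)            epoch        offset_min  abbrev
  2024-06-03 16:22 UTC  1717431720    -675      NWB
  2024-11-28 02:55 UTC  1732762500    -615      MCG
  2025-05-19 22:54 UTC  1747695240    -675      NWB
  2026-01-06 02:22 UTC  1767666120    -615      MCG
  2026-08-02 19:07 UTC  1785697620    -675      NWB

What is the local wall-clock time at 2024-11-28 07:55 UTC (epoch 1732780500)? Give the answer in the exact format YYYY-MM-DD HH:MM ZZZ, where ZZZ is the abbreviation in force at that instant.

2024-11-27 21:40 MCG

Query: 2024-11-28 07:55 UTC
Rule 2/5 (MCG, -10:15): 2024-11-28 02:55 UTC ≤ query < 2025-05-19 22:54 UTC
7·60 + 55 - 615 = -140 min
-140 = -1·1440 + 1300; 1300 = 21·60 + 40 → 21:40, 2024-11-28 - 1 day = 2024-11-27
→ 2024-11-27 21:40 MCG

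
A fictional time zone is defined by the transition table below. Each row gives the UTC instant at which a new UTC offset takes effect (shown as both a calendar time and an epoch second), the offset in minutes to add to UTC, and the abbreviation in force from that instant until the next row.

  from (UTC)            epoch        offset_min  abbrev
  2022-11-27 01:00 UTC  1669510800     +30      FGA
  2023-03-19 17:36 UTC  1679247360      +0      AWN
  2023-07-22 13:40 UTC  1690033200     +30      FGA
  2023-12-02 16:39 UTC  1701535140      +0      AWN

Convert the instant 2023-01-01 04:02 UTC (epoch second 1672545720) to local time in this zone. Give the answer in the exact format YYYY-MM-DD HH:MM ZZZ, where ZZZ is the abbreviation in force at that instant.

2023-01-01 04:32 FGA

Query: 2023-01-01 04:02 UTC
Rule 1/4 (FGA, +00:30): 2022-11-27 01:00 UTC ≤ query < 2023-03-19 17:36 UTC
4·60 + 2 + 30 = 272 min
272 = 0·1440 + 272; 272 = 4·60 + 32 → 04:32, same day
→ 2023-01-01 04:32 FGA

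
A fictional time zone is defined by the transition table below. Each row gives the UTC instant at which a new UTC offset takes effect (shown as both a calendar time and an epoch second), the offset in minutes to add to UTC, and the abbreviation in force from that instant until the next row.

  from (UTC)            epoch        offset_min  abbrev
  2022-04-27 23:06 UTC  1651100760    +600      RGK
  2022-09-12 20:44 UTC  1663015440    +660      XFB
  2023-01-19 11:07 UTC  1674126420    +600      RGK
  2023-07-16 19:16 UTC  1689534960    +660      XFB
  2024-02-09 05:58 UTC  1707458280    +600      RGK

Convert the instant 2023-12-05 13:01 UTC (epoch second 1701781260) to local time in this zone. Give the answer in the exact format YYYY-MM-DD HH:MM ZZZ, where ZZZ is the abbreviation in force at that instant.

2023-12-06 00:01 XFB

Query: 2023-12-05 13:01 UTC
Rule 4/5 (XFB, +11:00): 2023-07-16 19:16 UTC ≤ query < 2024-02-09 05:58 UTC
13·60 + 1 + 660 = 1441 min
1441 = 1·1440 + 1; 1 = 0·60 + 1 → 00:01, 2023-12-05 + 1 day = 2023-12-06
→ 2023-12-06 00:01 XFB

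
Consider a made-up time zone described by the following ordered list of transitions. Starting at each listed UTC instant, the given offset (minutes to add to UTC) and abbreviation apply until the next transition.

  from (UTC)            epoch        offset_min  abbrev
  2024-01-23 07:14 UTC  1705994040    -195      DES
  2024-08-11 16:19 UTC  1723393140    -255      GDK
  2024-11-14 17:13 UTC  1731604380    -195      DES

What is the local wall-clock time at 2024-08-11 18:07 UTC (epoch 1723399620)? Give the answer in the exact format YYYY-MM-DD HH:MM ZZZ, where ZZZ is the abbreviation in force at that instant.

2024-08-11 13:52 GDK

Query: 2024-08-11 18:07 UTC
Rule 2/3 (GDK, -04:15): 2024-08-11 16:19 UTC ≤ query < 2024-11-14 17:13 UTC
18·60 + 7 - 255 = 832 min
832 = 0·1440 + 832; 832 = 13·60 + 52 → 13:52, same day
→ 2024-08-11 13:52 GDK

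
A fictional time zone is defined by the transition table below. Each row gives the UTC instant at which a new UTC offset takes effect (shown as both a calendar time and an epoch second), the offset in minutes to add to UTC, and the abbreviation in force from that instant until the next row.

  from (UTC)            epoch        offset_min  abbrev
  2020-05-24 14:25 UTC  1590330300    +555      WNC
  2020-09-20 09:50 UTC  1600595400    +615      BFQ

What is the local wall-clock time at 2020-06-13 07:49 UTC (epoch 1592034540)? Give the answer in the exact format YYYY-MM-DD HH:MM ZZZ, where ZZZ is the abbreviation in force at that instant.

2020-06-13 17:04 WNC

Query: 2020-06-13 07:49 UTC
Rule 1/2 (WNC, +09:15): 2020-05-24 14:25 UTC ≤ query < 2020-09-20 09:50 UTC
7·60 + 49 + 555 = 1024 min
1024 = 0·1440 + 1024; 1024 = 17·60 + 4 → 17:04, same day
→ 2020-06-13 17:04 WNC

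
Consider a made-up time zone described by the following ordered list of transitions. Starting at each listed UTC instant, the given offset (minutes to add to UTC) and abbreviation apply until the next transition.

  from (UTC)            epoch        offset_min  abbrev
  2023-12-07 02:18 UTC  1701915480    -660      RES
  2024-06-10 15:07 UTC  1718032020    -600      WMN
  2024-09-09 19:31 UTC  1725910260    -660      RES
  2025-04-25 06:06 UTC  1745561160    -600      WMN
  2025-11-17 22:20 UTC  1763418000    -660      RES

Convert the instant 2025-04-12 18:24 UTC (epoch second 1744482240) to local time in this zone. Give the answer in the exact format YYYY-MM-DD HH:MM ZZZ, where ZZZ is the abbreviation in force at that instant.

2025-04-12 07:24 RES

Query: 2025-04-12 18:24 UTC
Rule 3/5 (RES, -11:00): 2024-09-09 19:31 UTC ≤ query < 2025-04-25 06:06 UTC
18·60 + 24 - 660 = 444 min
444 = 0·1440 + 444; 444 = 7·60 + 24 → 07:24, same day
→ 2025-04-12 07:24 RES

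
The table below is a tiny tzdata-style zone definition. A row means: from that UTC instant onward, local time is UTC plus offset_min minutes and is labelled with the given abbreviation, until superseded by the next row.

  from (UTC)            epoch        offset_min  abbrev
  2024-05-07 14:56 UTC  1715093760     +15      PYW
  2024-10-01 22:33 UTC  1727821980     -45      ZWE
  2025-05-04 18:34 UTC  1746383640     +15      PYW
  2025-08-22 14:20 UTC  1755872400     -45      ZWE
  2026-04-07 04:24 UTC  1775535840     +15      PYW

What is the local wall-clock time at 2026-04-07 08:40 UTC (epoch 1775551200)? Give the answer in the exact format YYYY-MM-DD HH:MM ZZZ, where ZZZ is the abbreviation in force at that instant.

Query: 2026-04-07 08:40 UTC
Rule 5/5 (PYW, +00:15): 2026-04-07 04:24 UTC ≤ query < +∞
8·60 + 40 + 15 = 535 min
535 = 0·1440 + 535; 535 = 8·60 + 55 → 08:55, same day
→ 2026-04-07 08:55 PYW

2026-04-07 08:55 PYW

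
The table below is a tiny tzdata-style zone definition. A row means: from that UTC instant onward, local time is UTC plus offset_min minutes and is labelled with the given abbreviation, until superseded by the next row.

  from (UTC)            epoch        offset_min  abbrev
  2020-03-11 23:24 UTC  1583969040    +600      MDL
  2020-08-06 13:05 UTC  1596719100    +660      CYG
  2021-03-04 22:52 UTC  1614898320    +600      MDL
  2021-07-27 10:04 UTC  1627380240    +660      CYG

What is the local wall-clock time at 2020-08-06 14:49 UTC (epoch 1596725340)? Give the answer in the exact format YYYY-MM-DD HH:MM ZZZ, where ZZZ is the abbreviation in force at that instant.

Query: 2020-08-06 14:49 UTC
Rule 2/4 (CYG, +11:00): 2020-08-06 13:05 UTC ≤ query < 2021-03-04 22:52 UTC
14·60 + 49 + 660 = 1549 min
1549 = 1·1440 + 109; 109 = 1·60 + 49 → 01:49, 2020-08-06 + 1 day = 2020-08-07
→ 2020-08-07 01:49 CYG

2020-08-07 01:49 CYG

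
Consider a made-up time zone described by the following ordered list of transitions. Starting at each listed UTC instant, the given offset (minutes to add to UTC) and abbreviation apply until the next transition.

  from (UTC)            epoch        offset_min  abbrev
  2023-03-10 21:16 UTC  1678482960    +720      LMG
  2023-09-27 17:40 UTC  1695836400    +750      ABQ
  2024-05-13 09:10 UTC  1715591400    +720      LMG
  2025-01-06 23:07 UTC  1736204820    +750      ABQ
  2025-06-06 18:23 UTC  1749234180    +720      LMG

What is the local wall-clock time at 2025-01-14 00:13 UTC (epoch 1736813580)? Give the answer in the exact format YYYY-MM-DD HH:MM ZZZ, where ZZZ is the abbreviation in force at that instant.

2025-01-14 12:43 ABQ

Query: 2025-01-14 00:13 UTC
Rule 4/5 (ABQ, +12:30): 2025-01-06 23:07 UTC ≤ query < 2025-06-06 18:23 UTC
0·60 + 13 + 750 = 763 min
763 = 0·1440 + 763; 763 = 12·60 + 43 → 12:43, same day
→ 2025-01-14 12:43 ABQ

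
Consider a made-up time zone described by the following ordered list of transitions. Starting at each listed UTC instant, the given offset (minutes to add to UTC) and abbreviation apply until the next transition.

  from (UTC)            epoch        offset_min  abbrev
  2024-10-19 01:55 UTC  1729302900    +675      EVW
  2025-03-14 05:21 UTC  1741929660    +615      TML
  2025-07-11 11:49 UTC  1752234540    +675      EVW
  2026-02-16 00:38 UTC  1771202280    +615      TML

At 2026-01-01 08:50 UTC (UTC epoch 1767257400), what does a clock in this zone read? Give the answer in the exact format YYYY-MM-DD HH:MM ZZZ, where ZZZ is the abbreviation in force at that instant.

Query: 2026-01-01 08:50 UTC
Rule 3/4 (EVW, +11:15): 2025-07-11 11:49 UTC ≤ query < 2026-02-16 00:38 UTC
8·60 + 50 + 675 = 1205 min
1205 = 0·1440 + 1205; 1205 = 20·60 + 5 → 20:05, same day
→ 2026-01-01 20:05 EVW

2026-01-01 20:05 EVW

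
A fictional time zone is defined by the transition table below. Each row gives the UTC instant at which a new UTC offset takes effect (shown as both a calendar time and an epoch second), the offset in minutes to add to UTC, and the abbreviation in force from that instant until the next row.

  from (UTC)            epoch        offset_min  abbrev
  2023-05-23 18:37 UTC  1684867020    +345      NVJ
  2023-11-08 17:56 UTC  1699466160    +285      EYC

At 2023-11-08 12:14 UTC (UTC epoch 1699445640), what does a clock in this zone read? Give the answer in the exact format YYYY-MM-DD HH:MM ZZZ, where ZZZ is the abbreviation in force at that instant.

2023-11-08 17:59 NVJ

Query: 2023-11-08 12:14 UTC
Rule 1/2 (NVJ, +05:45): 2023-05-23 18:37 UTC ≤ query < 2023-11-08 17:56 UTC
12·60 + 14 + 345 = 1079 min
1079 = 0·1440 + 1079; 1079 = 17·60 + 59 → 17:59, same day
→ 2023-11-08 17:59 NVJ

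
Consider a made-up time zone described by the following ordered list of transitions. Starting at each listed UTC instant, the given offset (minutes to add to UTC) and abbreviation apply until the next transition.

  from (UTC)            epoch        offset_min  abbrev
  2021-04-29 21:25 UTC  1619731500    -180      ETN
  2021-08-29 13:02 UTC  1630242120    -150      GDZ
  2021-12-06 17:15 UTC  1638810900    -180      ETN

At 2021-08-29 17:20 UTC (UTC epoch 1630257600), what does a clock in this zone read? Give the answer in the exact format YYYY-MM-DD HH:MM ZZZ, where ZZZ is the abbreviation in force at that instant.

2021-08-29 14:50 GDZ

Query: 2021-08-29 17:20 UTC
Rule 2/3 (GDZ, -02:30): 2021-08-29 13:02 UTC ≤ query < 2021-12-06 17:15 UTC
17·60 + 20 - 150 = 890 min
890 = 0·1440 + 890; 890 = 14·60 + 50 → 14:50, same day
→ 2021-08-29 14:50 GDZ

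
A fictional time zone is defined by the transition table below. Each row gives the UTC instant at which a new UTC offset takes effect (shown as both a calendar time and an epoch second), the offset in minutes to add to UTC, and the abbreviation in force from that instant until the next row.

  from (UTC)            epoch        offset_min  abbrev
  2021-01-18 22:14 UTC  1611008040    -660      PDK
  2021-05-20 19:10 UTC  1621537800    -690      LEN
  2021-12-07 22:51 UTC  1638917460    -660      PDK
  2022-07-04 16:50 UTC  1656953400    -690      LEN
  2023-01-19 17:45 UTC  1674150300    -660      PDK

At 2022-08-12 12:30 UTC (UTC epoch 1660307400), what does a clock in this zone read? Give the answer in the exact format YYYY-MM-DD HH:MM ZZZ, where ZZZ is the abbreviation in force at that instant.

2022-08-12 01:00 LEN

Query: 2022-08-12 12:30 UTC
Rule 4/5 (LEN, -11:30): 2022-07-04 16:50 UTC ≤ query < 2023-01-19 17:45 UTC
12·60 + 30 - 690 = 60 min
60 = 0·1440 + 60; 60 = 1·60 + 0 → 01:00, same day
→ 2022-08-12 01:00 LEN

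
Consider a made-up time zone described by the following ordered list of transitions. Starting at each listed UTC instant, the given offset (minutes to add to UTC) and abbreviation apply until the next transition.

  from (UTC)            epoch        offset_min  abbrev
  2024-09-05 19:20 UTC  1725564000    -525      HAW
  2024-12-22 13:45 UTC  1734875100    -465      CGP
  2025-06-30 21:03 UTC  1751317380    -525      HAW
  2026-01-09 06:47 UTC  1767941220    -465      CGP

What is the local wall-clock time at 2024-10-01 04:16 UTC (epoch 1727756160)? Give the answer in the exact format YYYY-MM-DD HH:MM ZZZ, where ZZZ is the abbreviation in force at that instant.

Query: 2024-10-01 04:16 UTC
Rule 1/4 (HAW, -08:45): 2024-09-05 19:20 UTC ≤ query < 2024-12-22 13:45 UTC
4·60 + 16 - 525 = -269 min
-269 = -1·1440 + 1171; 1171 = 19·60 + 31 → 19:31, 2024-10-01 - 1 day = 2024-09-30
→ 2024-09-30 19:31 HAW

2024-09-30 19:31 HAW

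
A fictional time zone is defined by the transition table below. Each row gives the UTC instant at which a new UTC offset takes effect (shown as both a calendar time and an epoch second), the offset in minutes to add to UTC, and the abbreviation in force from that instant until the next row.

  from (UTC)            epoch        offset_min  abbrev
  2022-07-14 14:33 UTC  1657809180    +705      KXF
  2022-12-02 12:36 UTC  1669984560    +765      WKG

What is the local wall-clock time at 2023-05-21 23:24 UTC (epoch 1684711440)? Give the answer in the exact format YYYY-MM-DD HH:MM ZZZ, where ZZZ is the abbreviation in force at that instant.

2023-05-22 12:09 WKG

Query: 2023-05-21 23:24 UTC
Rule 2/2 (WKG, +12:45): 2022-12-02 12:36 UTC ≤ query < +∞
23·60 + 24 + 765 = 2169 min
2169 = 1·1440 + 729; 729 = 12·60 + 9 → 12:09, 2023-05-21 + 1 day = 2023-05-22
→ 2023-05-22 12:09 WKG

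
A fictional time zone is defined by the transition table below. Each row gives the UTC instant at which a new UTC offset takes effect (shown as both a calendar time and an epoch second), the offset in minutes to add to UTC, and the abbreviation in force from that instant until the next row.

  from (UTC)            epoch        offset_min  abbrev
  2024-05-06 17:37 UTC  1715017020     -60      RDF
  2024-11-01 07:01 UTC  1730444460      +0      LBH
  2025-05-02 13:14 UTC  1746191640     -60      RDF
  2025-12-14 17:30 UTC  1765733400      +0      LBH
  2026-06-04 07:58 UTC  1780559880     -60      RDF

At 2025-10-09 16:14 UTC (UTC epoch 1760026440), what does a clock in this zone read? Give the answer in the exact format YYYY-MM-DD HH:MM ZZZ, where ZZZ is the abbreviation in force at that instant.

2025-10-09 15:14 RDF

Query: 2025-10-09 16:14 UTC
Rule 3/5 (RDF, -01:00): 2025-05-02 13:14 UTC ≤ query < 2025-12-14 17:30 UTC
16·60 + 14 - 60 = 914 min
914 = 0·1440 + 914; 914 = 15·60 + 14 → 15:14, same day
→ 2025-10-09 15:14 RDF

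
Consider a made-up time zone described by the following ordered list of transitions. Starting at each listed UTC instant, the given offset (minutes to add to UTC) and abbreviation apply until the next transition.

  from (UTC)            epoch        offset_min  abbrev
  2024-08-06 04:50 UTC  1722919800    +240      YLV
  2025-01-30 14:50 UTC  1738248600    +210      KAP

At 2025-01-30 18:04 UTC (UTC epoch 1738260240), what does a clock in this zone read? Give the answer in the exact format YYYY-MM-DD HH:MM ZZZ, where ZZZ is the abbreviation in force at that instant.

Query: 2025-01-30 18:04 UTC
Rule 2/2 (KAP, +03:30): 2025-01-30 14:50 UTC ≤ query < +∞
18·60 + 4 + 210 = 1294 min
1294 = 0·1440 + 1294; 1294 = 21·60 + 34 → 21:34, same day
→ 2025-01-30 21:34 KAP

2025-01-30 21:34 KAP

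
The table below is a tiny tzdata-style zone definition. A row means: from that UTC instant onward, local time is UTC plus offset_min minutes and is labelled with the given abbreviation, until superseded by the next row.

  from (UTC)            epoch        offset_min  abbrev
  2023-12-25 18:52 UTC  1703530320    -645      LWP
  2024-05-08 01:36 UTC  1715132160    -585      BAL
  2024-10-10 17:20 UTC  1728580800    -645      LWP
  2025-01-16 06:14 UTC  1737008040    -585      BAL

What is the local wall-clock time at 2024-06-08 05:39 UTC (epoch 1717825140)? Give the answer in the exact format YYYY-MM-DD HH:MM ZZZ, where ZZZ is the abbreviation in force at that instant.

Query: 2024-06-08 05:39 UTC
Rule 2/4 (BAL, -09:45): 2024-05-08 01:36 UTC ≤ query < 2024-10-10 17:20 UTC
5·60 + 39 - 585 = -246 min
-246 = -1·1440 + 1194; 1194 = 19·60 + 54 → 19:54, 2024-06-08 - 1 day = 2024-06-07
→ 2024-06-07 19:54 BAL

2024-06-07 19:54 BAL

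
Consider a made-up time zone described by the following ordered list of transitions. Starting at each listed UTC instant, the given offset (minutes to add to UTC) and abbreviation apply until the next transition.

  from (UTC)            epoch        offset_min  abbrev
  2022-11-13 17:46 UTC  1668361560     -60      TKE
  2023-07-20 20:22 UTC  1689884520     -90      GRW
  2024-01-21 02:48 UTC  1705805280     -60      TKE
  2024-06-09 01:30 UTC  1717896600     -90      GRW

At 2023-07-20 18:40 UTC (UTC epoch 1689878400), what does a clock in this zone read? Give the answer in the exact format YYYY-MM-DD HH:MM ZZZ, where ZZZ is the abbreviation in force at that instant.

2023-07-20 17:40 TKE

Query: 2023-07-20 18:40 UTC
Rule 1/4 (TKE, -01:00): 2022-11-13 17:46 UTC ≤ query < 2023-07-20 20:22 UTC
18·60 + 40 - 60 = 1060 min
1060 = 0·1440 + 1060; 1060 = 17·60 + 40 → 17:40, same day
→ 2023-07-20 17:40 TKE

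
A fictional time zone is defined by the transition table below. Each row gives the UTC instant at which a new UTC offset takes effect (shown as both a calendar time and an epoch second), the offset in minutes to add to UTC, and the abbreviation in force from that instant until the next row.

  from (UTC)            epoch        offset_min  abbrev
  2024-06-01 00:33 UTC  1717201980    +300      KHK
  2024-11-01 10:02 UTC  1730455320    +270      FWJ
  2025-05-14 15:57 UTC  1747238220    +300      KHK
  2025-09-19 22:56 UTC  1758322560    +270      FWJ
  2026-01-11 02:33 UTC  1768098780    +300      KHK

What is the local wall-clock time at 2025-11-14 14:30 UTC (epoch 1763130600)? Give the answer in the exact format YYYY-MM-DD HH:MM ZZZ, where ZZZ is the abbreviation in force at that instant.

Query: 2025-11-14 14:30 UTC
Rule 4/5 (FWJ, +04:30): 2025-09-19 22:56 UTC ≤ query < 2026-01-11 02:33 UTC
14·60 + 30 + 270 = 1140 min
1140 = 0·1440 + 1140; 1140 = 19·60 + 0 → 19:00, same day
→ 2025-11-14 19:00 FWJ

2025-11-14 19:00 FWJ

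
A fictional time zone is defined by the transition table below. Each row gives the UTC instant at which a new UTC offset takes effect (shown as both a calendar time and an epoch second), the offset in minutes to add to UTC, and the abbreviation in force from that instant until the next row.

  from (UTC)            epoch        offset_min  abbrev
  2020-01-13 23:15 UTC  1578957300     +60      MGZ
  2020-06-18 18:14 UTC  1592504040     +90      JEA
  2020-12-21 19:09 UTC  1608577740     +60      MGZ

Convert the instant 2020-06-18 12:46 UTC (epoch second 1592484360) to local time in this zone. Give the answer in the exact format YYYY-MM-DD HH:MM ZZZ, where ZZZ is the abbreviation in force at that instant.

Query: 2020-06-18 12:46 UTC
Rule 1/3 (MGZ, +01:00): 2020-01-13 23:15 UTC ≤ query < 2020-06-18 18:14 UTC
12·60 + 46 + 60 = 826 min
826 = 0·1440 + 826; 826 = 13·60 + 46 → 13:46, same day
→ 2020-06-18 13:46 MGZ

2020-06-18 13:46 MGZ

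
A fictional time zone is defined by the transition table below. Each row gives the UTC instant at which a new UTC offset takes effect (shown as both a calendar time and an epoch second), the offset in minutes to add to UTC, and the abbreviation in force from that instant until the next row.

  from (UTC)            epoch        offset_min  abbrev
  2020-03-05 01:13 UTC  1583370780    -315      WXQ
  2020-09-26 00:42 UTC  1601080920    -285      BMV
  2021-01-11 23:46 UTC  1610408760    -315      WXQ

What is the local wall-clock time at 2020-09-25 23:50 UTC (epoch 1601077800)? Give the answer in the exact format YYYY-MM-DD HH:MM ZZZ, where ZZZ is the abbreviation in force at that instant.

Query: 2020-09-25 23:50 UTC
Rule 1/3 (WXQ, -05:15): 2020-03-05 01:13 UTC ≤ query < 2020-09-26 00:42 UTC
23·60 + 50 - 315 = 1115 min
1115 = 0·1440 + 1115; 1115 = 18·60 + 35 → 18:35, same day
→ 2020-09-25 18:35 WXQ

2020-09-25 18:35 WXQ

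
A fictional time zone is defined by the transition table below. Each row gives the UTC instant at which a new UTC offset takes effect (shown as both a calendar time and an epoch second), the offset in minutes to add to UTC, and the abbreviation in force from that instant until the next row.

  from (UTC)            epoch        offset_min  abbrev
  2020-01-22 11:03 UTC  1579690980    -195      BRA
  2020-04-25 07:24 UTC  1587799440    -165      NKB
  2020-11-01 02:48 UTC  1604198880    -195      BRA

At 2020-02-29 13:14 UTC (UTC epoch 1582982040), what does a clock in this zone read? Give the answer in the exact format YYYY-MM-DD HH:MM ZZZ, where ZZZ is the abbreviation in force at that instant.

Query: 2020-02-29 13:14 UTC
Rule 1/3 (BRA, -03:15): 2020-01-22 11:03 UTC ≤ query < 2020-04-25 07:24 UTC
13·60 + 14 - 195 = 599 min
599 = 0·1440 + 599; 599 = 9·60 + 59 → 09:59, same day
→ 2020-02-29 09:59 BRA

2020-02-29 09:59 BRA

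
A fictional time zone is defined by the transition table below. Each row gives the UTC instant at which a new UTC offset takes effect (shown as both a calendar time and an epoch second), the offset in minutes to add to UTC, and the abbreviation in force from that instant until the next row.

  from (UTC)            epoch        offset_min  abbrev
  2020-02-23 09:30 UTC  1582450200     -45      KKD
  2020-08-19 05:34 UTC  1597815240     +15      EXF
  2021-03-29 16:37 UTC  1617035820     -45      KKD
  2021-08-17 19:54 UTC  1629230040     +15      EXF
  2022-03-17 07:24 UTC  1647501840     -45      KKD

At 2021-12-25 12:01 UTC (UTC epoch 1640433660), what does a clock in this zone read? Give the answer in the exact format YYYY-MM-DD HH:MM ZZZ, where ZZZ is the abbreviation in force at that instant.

2021-12-25 12:16 EXF

Query: 2021-12-25 12:01 UTC
Rule 4/5 (EXF, +00:15): 2021-08-17 19:54 UTC ≤ query < 2022-03-17 07:24 UTC
12·60 + 1 + 15 = 736 min
736 = 0·1440 + 736; 736 = 12·60 + 16 → 12:16, same day
→ 2021-12-25 12:16 EXF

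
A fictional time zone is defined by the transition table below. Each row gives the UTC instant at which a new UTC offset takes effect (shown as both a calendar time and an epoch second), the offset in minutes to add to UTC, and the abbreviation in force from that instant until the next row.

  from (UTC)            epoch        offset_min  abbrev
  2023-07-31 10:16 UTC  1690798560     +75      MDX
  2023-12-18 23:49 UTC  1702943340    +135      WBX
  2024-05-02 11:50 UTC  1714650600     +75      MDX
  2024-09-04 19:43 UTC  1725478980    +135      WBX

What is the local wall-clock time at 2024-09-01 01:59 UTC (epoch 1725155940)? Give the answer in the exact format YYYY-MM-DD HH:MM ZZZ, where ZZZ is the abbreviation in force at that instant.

Query: 2024-09-01 01:59 UTC
Rule 3/4 (MDX, +01:15): 2024-05-02 11:50 UTC ≤ query < 2024-09-04 19:43 UTC
1·60 + 59 + 75 = 194 min
194 = 0·1440 + 194; 194 = 3·60 + 14 → 03:14, same day
→ 2024-09-01 03:14 MDX

2024-09-01 03:14 MDX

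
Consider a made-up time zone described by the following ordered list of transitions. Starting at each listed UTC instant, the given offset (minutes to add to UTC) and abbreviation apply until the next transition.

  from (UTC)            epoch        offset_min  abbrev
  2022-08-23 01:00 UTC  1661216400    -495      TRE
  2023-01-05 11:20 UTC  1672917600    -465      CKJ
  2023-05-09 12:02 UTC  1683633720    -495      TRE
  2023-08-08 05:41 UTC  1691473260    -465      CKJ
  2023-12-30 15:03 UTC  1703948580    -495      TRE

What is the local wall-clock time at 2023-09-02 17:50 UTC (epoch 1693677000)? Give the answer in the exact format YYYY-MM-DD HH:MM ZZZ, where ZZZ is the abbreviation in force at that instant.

2023-09-02 10:05 CKJ

Query: 2023-09-02 17:50 UTC
Rule 4/5 (CKJ, -07:45): 2023-08-08 05:41 UTC ≤ query < 2023-12-30 15:03 UTC
17·60 + 50 - 465 = 605 min
605 = 0·1440 + 605; 605 = 10·60 + 5 → 10:05, same day
→ 2023-09-02 10:05 CKJ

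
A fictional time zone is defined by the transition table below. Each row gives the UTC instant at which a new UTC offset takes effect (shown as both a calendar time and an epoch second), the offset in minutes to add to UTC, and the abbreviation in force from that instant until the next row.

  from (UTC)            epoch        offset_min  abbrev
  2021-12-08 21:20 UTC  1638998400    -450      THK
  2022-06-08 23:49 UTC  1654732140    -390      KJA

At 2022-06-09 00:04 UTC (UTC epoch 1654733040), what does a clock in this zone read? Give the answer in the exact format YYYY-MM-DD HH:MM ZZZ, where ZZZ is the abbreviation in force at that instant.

Query: 2022-06-09 00:04 UTC
Rule 2/2 (KJA, -06:30): 2022-06-08 23:49 UTC ≤ query < +∞
0·60 + 4 - 390 = -386 min
-386 = -1·1440 + 1054; 1054 = 17·60 + 34 → 17:34, 2022-06-09 - 1 day = 2022-06-08
→ 2022-06-08 17:34 KJA

2022-06-08 17:34 KJA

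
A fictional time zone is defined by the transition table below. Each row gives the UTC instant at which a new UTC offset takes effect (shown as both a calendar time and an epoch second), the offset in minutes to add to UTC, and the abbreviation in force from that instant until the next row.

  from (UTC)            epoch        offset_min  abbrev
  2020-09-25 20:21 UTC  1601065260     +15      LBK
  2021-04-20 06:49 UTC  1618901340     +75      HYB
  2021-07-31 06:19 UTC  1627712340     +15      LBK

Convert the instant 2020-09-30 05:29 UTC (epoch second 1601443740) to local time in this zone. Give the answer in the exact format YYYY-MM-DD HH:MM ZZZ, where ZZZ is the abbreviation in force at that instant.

2020-09-30 05:44 LBK

Query: 2020-09-30 05:29 UTC
Rule 1/3 (LBK, +00:15): 2020-09-25 20:21 UTC ≤ query < 2021-04-20 06:49 UTC
5·60 + 29 + 15 = 344 min
344 = 0·1440 + 344; 344 = 5·60 + 44 → 05:44, same day
→ 2020-09-30 05:44 LBK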